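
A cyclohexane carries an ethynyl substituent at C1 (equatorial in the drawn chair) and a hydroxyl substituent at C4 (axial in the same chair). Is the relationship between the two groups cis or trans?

cis

C1 and C4 have opposite parity, so their axial bonds point in opposite directions.
With opposite-parity carbons, two substituents on the same face are one axial and one equatorial; opposite faces give both axial or both equatorial.
Here the groups are equatorial/axial → same face → cis.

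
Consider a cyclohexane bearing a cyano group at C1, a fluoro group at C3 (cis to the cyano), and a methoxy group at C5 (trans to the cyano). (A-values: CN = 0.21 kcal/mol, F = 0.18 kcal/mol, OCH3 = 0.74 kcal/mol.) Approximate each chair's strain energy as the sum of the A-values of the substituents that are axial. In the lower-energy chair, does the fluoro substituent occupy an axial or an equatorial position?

axial

Chair I (cyano axial, fluoro axial, methoxy equatorial): E = 0.39 kcal/mol.
Chair II (cyano equatorial, fluoro equatorial, methoxy axial): E = 0.74 kcal/mol.
Chair I is the more stable (lower-energy) conformer, and in that chair the fluoro group is axial.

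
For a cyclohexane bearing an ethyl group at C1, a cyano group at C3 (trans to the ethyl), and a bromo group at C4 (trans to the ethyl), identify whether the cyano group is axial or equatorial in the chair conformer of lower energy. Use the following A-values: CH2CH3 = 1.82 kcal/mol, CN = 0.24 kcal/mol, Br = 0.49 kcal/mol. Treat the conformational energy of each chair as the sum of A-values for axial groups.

axial

Chair I (ethyl axial, cyano equatorial, bromo axial): E = 2.31 kcal/mol.
Chair II (ethyl equatorial, cyano axial, bromo equatorial): E = 0.24 kcal/mol.
Chair II is the more stable (lower-energy) conformer, and in that chair the cyano group is axial.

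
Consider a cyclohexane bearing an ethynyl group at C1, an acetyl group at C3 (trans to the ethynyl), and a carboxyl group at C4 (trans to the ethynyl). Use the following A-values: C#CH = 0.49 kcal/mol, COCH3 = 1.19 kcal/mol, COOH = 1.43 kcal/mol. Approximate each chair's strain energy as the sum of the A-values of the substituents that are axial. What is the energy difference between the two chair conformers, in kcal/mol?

0.73 kcal/mol

Chair I (ethynyl axial, acetyl equatorial, carboxyl axial): E = 1.92 kcal/mol.
Chair II (ethynyl equatorial, acetyl axial, carboxyl equatorial): E = 1.19 kcal/mol.
ΔE = 1.92 − 1.19 = 0.73 kcal/mol; chair II is more stable.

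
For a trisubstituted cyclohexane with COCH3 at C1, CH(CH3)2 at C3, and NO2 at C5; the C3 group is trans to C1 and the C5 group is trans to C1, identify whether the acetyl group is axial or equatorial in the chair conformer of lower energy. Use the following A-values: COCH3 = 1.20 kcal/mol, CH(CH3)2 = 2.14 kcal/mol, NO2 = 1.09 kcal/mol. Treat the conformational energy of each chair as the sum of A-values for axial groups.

axial

Chair I (acetyl axial, isopropyl equatorial, nitro equatorial): E = 1.20 kcal/mol.
Chair II (acetyl equatorial, isopropyl axial, nitro axial): E = 3.23 kcal/mol.
Chair I is the more stable (lower-energy) conformer, and in that chair the acetyl group is axial.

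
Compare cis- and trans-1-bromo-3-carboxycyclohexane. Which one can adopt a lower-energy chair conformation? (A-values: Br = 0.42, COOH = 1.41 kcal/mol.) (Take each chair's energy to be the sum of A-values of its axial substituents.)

At 1,3 positions (parity same): cis → (e,e or a,a); trans → (a,e or e,a).
Best chair for cis: E = 0.00 kcal/mol; best chair for trans: E = 0.42 kcal/mol.
The cis isomer is lower by 0.42 kcal/mol.

cis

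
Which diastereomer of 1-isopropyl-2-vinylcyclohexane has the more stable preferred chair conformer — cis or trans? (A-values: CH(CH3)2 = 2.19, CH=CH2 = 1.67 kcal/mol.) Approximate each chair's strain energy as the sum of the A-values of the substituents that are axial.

At 1,2 positions (parity opposite): cis → (a,e or e,a); trans → (e,e or a,a).
Best chair for cis: E = 1.67 kcal/mol; best chair for trans: E = 0.00 kcal/mol.
The trans isomer is lower by 1.67 kcal/mol.

trans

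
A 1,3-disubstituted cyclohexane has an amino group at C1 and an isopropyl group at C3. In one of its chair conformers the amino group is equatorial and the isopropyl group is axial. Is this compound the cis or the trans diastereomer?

trans

C1 and C3 have the same parity, so their axial bonds point in the same direction.
With same-parity carbons, two substituents on the same face are both axial or both equatorial; opposite faces give one of each.
Here the groups are equatorial/axial → opposite face → trans.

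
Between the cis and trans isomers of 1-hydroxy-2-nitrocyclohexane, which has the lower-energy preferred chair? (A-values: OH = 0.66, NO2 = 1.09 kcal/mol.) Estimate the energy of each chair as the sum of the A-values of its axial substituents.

trans

At 1,2 positions (parity opposite): cis → (a,e or e,a); trans → (e,e or a,a).
Best chair for cis: E = 0.66 kcal/mol; best chair for trans: E = 0.00 kcal/mol.
The trans isomer is lower by 0.66 kcal/mol.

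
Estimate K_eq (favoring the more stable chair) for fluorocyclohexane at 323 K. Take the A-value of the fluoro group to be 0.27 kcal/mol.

K ≈ 1.52

One chair has the fluoro group axial (E = 0.27 kcal/mol) and the other has it equatorial (E = 0).
ΔG = 0.27 kcal/mol between the two chairs.
K = exp(ΔG/RT) with R = 1.987×10⁻³ kcal mol⁻¹ K⁻¹ and T = 323 K gives K ≈ 1.52.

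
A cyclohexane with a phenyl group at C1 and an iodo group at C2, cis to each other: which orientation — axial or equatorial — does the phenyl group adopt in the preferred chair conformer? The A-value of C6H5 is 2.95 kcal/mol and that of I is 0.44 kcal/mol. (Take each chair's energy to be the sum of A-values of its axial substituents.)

equatorial

C1 and C2 have opposite parity, so for the cis isomer the two substituents are one axial and one equatorial in each chair.
Chair I (phenyl axial, iodo equatorial): E = 2.95 kcal/mol.
Chair II (phenyl equatorial, iodo axial): E = 0.44 kcal/mol.
Chair II is the more stable (lower-energy) conformer, and in that chair the phenyl group is equatorial.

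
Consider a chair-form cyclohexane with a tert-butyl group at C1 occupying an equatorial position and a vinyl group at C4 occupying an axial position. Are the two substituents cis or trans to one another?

C1 and C4 have opposite parity, so their axial bonds point in opposite directions.
With opposite-parity carbons, two substituents on the same face are one axial and one equatorial; opposite faces give both axial or both equatorial.
Here the groups are equatorial/axial → same face → cis.

cis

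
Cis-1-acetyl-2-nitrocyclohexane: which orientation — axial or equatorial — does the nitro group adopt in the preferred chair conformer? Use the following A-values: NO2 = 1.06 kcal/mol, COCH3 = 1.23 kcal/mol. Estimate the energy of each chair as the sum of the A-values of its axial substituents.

C1 and C2 have opposite parity, so for the cis isomer the two substituents are one axial and one equatorial in each chair.
Chair I (nitro axial, acetyl equatorial): E = 1.06 kcal/mol.
Chair II (nitro equatorial, acetyl axial): E = 1.23 kcal/mol.
Chair I is the more stable (lower-energy) conformer, and in that chair the nitro group is axial.

axial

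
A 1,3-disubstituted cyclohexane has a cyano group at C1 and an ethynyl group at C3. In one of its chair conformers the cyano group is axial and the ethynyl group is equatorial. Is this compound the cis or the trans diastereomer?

trans

C1 and C3 have the same parity, so their axial bonds point in the same direction.
With same-parity carbons, two substituents on the same face are both axial or both equatorial; opposite faces give one of each.
Here the groups are axial/equatorial → opposite face → trans.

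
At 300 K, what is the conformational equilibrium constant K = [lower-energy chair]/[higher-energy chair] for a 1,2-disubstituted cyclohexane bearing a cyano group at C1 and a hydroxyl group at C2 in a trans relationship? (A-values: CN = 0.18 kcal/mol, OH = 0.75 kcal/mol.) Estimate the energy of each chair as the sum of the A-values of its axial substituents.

K ≈ 4.76

C1 and C2 have opposite parity, so for the trans isomer the two substituents are e,e in one chair and a,a in the other.
Chair I (cyano axial, hydroxyl axial): E = 0.93 kcal/mol; chair II (cyano equatorial, hydroxyl equatorial): E = 0.00 kcal/mol.
ΔG = 0.93 kcal/mol between the two chairs.
K = exp(ΔG/RT) with R = 1.987×10⁻³ kcal mol⁻¹ K⁻¹ and T = 300 K gives K ≈ 4.76.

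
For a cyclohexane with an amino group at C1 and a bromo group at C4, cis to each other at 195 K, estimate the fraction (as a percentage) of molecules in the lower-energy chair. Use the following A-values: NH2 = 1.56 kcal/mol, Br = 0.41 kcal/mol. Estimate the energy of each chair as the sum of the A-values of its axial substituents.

95.1%

C1 and C4 have opposite parity, so for the cis isomer the two substituents are one axial and one equatorial in each chair.
Chair I (amino axial, bromo equatorial): E = 1.56 kcal/mol; chair II (amino equatorial, bromo axial): E = 0.41 kcal/mol.
ΔG = 1.15 kcal/mol between the two chairs.
K = exp(ΔG/RT) with R = 1.987×10⁻³ kcal mol⁻¹ K⁻¹ and T = 195 K gives K ≈ 19.5.
Fraction in the lower-energy chair = K/(K+1) = 95.1%.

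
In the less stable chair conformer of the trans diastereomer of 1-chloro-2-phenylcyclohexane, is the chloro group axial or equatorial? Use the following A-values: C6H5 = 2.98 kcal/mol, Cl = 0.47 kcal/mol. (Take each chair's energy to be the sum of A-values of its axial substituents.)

axial

C1 and C2 have opposite parity, so for the trans isomer the two substituents are e,e in one chair and a,a in the other.
Chair I (phenyl axial, chloro axial): E = 3.45 kcal/mol.
Chair II (phenyl equatorial, chloro equatorial): E = 0.00 kcal/mol.
Chair I is the less stable (higher-energy) conformer, and in that chair the chloro group is axial.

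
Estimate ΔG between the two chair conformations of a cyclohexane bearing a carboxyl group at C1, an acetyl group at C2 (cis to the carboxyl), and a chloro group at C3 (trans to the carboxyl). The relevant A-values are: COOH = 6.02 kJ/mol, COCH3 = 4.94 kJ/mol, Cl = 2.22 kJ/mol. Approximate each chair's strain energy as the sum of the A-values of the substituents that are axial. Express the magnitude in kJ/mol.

Chair I (carboxyl axial, acetyl equatorial, chloro equatorial): E = 6.02 kJ/mol.
Chair II (carboxyl equatorial, acetyl axial, chloro axial): E = 7.16 kJ/mol.
ΔE = 7.16 − 6.02 = 1.14 kJ/mol; chair I is more stable.

1.14 kJ/mol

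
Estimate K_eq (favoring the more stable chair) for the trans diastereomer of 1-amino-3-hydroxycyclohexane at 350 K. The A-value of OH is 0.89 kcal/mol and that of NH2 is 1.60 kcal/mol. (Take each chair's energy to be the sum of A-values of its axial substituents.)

C1 and C3 have the same parity, so for the trans isomer the two substituents are one axial and one equatorial in each chair.
Chair I (hydroxyl axial, amino equatorial): E = 0.89 kcal/mol; chair II (hydroxyl equatorial, amino axial): E = 1.60 kcal/mol.
ΔG = 0.71 kcal/mol between the two chairs.
K = exp(ΔG/RT) with R = 1.987×10⁻³ kcal mol⁻¹ K⁻¹ and T = 350 K gives K ≈ 2.78.

K ≈ 2.78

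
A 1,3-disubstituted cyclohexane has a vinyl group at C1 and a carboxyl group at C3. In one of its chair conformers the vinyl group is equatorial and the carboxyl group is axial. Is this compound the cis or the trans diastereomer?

C1 and C3 have the same parity, so their axial bonds point in the same direction.
With same-parity carbons, two substituents on the same face are both axial or both equatorial; opposite faces give one of each.
Here the groups are equatorial/axial → opposite face → trans.

trans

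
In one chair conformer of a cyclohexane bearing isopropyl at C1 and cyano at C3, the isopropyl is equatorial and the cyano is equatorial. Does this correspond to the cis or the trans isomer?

cis

C1 and C3 have the same parity, so their axial bonds point in the same direction.
With same-parity carbons, two substituents on the same face are both axial or both equatorial; opposite faces give one of each.
Here the groups are equatorial/equatorial → same face → cis.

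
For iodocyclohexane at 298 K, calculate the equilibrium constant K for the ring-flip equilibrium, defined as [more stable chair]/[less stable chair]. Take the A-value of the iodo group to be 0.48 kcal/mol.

K ≈ 2.25

One chair has the iodo group axial (E = 0.48 kcal/mol) and the other has it equatorial (E = 0).
ΔG = 0.48 kcal/mol between the two chairs.
K = exp(ΔG/RT) with R = 1.987×10⁻³ kcal mol⁻¹ K⁻¹ and T = 298 K gives K ≈ 2.25.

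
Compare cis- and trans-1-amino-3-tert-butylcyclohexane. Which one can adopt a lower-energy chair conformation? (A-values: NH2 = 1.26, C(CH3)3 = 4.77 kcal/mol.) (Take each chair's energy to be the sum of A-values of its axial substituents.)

At 1,3 positions (parity same): cis → (e,e or a,a); trans → (a,e or e,a).
Best chair for cis: E = 0.00 kcal/mol; best chair for trans: E = 1.26 kcal/mol.
The cis isomer is lower by 1.26 kcal/mol.

cis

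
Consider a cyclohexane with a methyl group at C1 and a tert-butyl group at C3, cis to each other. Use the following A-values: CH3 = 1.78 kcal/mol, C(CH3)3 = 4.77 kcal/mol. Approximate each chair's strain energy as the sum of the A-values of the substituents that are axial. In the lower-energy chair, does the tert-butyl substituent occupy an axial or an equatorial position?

equatorial

C1 and C3 have the same parity, so for the cis isomer the two substituents are e,e in one chair and a,a in the other.
Chair I (methyl axial, tert-butyl axial): E = 6.55 kcal/mol.
Chair II (methyl equatorial, tert-butyl equatorial): E = 0.00 kcal/mol.
Chair II is the more stable (lower-energy) conformer, and in that chair the tert-butyl group is equatorial.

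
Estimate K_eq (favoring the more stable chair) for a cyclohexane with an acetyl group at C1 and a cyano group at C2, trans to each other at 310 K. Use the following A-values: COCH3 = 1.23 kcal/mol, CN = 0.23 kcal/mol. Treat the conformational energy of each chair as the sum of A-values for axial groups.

K ≈ 10.7

C1 and C2 have opposite parity, so for the trans isomer the two substituents are e,e in one chair and a,a in the other.
Chair I (acetyl axial, cyano axial): E = 1.46 kcal/mol; chair II (acetyl equatorial, cyano equatorial): E = 0.00 kcal/mol.
ΔG = 1.46 kcal/mol between the two chairs.
K = exp(ΔG/RT) with R = 1.987×10⁻³ kcal mol⁻¹ K⁻¹ and T = 310 K gives K ≈ 10.7.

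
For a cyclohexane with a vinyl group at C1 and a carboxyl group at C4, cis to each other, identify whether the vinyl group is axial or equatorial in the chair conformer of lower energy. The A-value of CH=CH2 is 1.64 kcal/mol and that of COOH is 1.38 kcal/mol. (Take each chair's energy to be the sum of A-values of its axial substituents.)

C1 and C4 have opposite parity, so for the cis isomer the two substituents are one axial and one equatorial in each chair.
Chair I (vinyl axial, carboxyl equatorial): E = 1.64 kcal/mol.
Chair II (vinyl equatorial, carboxyl axial): E = 1.38 kcal/mol.
Chair II is the more stable (lower-energy) conformer, and in that chair the vinyl group is equatorial.

equatorial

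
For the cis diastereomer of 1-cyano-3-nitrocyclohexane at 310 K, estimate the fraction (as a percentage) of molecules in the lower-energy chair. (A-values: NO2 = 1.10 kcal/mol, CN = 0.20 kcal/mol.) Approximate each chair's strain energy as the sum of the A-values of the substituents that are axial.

89.2%

C1 and C3 have the same parity, so for the cis isomer the two substituents are e,e in one chair and a,a in the other.
Chair I (nitro axial, cyano axial): E = 1.30 kcal/mol; chair II (nitro equatorial, cyano equatorial): E = 0.00 kcal/mol.
ΔG = 1.30 kcal/mol between the two chairs.
K = exp(ΔG/RT) with R = 1.987×10⁻³ kcal mol⁻¹ K⁻¹ and T = 310 K gives K ≈ 8.25.
Fraction in the lower-energy chair = K/(K+1) = 89.2%.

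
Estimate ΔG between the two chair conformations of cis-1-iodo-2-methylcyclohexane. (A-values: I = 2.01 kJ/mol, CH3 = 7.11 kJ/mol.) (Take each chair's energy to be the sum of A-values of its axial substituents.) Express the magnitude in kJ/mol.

C1 and C2 have opposite parity, so for the cis isomer the two substituents are one axial and one equatorial in each chair.
Chair I (iodo axial, methyl equatorial): E = 2.01 kJ/mol.
Chair II (iodo equatorial, methyl axial): E = 7.11 kJ/mol.
ΔE = 7.11 − 2.01 = 5.10 kJ/mol; chair I is more stable.

5.10 kJ/mol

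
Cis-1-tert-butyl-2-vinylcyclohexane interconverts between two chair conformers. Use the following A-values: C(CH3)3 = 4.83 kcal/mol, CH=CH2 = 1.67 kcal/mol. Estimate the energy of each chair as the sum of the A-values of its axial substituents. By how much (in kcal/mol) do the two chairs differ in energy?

3.16 kcal/mol

C1 and C2 have opposite parity, so for the cis isomer the two substituents are one axial and one equatorial in each chair.
Chair I (tert-butyl axial, vinyl equatorial): E = 4.83 kcal/mol.
Chair II (tert-butyl equatorial, vinyl axial): E = 1.67 kcal/mol.
ΔE = 4.83 − 1.67 = 3.16 kcal/mol; chair II is more stable.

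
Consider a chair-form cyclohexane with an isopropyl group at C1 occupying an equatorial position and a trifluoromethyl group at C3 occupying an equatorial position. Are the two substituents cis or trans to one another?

cis

C1 and C3 have the same parity, so their axial bonds point in the same direction.
With same-parity carbons, two substituents on the same face are both axial or both equatorial; opposite faces give one of each.
Here the groups are equatorial/equatorial → same face → cis.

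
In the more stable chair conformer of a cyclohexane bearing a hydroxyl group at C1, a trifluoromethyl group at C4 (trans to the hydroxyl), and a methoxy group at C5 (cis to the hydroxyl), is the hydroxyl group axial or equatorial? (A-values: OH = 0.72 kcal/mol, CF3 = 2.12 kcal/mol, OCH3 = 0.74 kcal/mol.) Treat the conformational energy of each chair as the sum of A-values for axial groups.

equatorial

Chair I (hydroxyl axial, trifluoromethyl axial, methoxy axial): E = 3.58 kcal/mol.
Chair II (hydroxyl equatorial, trifluoromethyl equatorial, methoxy equatorial): E = 0.00 kcal/mol.
Chair II is the more stable (lower-energy) conformer, and in that chair the hydroxyl group is equatorial.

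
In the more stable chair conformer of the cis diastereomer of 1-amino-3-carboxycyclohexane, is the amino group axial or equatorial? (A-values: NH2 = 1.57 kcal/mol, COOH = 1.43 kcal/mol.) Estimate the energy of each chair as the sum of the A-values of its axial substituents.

C1 and C3 have the same parity, so for the cis isomer the two substituents are e,e in one chair and a,a in the other.
Chair I (amino axial, carboxyl axial): E = 3.00 kcal/mol.
Chair II (amino equatorial, carboxyl equatorial): E = 0.00 kcal/mol.
Chair II is the more stable (lower-energy) conformer, and in that chair the amino group is equatorial.

equatorial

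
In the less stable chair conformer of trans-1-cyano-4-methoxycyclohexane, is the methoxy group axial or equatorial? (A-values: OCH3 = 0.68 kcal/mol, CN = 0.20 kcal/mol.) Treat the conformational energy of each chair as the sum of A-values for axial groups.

axial

C1 and C4 have opposite parity, so for the trans isomer the two substituents are e,e in one chair and a,a in the other.
Chair I (methoxy axial, cyano axial): E = 0.88 kcal/mol.
Chair II (methoxy equatorial, cyano equatorial): E = 0.00 kcal/mol.
Chair I is the less stable (higher-energy) conformer, and in that chair the methoxy group is axial.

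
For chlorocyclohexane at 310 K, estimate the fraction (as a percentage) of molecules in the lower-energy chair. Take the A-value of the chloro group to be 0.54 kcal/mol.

70.6%

One chair has the chloro group axial (E = 0.54 kcal/mol) and the other has it equatorial (E = 0).
ΔG = 0.54 kcal/mol between the two chairs.
K = exp(ΔG/RT) with R = 1.987×10⁻³ kcal mol⁻¹ K⁻¹ and T = 310 K gives K ≈ 2.4.
Fraction in the lower-energy chair = K/(K+1) = 70.6%.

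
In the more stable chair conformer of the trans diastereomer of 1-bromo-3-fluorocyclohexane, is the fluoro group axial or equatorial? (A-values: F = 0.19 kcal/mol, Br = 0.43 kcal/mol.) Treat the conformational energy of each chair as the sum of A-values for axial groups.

axial

C1 and C3 have the same parity, so for the trans isomer the two substituents are one axial and one equatorial in each chair.
Chair I (fluoro axial, bromo equatorial): E = 0.19 kcal/mol.
Chair II (fluoro equatorial, bromo axial): E = 0.43 kcal/mol.
Chair I is the more stable (lower-energy) conformer, and in that chair the fluoro group is axial.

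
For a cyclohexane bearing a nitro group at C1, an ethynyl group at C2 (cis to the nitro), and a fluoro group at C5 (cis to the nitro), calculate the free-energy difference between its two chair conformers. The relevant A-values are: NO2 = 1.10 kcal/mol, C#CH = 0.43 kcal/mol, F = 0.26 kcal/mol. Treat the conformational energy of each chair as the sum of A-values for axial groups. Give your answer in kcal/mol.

Chair I (nitro axial, ethynyl equatorial, fluoro axial): E = 1.36 kcal/mol.
Chair II (nitro equatorial, ethynyl axial, fluoro equatorial): E = 0.43 kcal/mol.
ΔE = 1.36 − 0.43 = 0.93 kcal/mol; chair II is more stable.

0.93 kcal/mol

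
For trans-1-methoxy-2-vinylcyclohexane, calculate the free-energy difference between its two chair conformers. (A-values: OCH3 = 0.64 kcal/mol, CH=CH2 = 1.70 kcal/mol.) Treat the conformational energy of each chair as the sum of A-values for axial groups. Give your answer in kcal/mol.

2.34 kcal/mol

C1 and C2 have opposite parity, so for the trans isomer the two substituents are e,e in one chair and a,a in the other.
Chair I (methoxy axial, vinyl axial): E = 2.34 kcal/mol.
Chair II (methoxy equatorial, vinyl equatorial): E = 0.00 kcal/mol.
ΔE = 2.34 − 0.00 = 2.34 kcal/mol; chair II is more stable.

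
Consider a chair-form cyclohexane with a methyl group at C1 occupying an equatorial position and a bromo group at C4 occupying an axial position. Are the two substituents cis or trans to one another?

C1 and C4 have opposite parity, so their axial bonds point in opposite directions.
With opposite-parity carbons, two substituents on the same face are one axial and one equatorial; opposite faces give both axial or both equatorial.
Here the groups are equatorial/axial → same face → cis.

cis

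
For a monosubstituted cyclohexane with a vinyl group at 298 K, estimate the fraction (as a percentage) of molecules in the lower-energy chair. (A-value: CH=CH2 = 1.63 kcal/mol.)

One chair has the vinyl group axial (E = 1.63 kcal/mol) and the other has it equatorial (E = 0).
ΔG = 1.63 kcal/mol between the two chairs.
K = exp(ΔG/RT) with R = 1.987×10⁻³ kcal mol⁻¹ K⁻¹ and T = 298 K gives K ≈ 15.7.
Fraction in the lower-energy chair = K/(K+1) = 94.0%.

94.0%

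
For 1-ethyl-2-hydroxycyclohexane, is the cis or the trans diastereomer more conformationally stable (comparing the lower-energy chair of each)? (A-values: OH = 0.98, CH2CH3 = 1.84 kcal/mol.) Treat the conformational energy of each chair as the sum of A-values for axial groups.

At 1,2 positions (parity opposite): cis → (a,e or e,a); trans → (e,e or a,a).
Best chair for cis: E = 0.98 kcal/mol; best chair for trans: E = 0.00 kcal/mol.
The trans isomer is lower by 0.98 kcal/mol.

trans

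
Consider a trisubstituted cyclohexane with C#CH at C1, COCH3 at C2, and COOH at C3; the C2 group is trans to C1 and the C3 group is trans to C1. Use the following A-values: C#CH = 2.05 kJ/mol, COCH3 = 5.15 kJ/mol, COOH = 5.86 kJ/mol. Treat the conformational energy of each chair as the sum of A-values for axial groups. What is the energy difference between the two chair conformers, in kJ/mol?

1.34 kJ/mol

Chair I (ethynyl axial, acetyl axial, carboxyl equatorial): E = 7.20 kJ/mol.
Chair II (ethynyl equatorial, acetyl equatorial, carboxyl axial): E = 5.86 kJ/mol.
ΔE = 7.20 − 5.86 = 1.34 kJ/mol; chair II is more stable.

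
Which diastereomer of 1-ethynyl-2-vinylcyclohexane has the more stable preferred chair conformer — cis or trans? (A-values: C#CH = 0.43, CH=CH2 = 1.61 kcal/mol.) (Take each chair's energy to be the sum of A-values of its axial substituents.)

At 1,2 positions (parity opposite): cis → (a,e or e,a); trans → (e,e or a,a).
Best chair for cis: E = 0.43 kcal/mol; best chair for trans: E = 0.00 kcal/mol.
The trans isomer is lower by 0.43 kcal/mol.

trans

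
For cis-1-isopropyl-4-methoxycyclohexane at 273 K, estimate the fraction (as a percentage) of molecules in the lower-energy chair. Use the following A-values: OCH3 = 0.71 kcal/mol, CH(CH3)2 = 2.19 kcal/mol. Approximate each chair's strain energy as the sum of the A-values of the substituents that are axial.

C1 and C4 have opposite parity, so for the cis isomer the two substituents are one axial and one equatorial in each chair.
Chair I (methoxy axial, isopropyl equatorial): E = 0.71 kcal/mol; chair II (methoxy equatorial, isopropyl axial): E = 2.19 kcal/mol.
ΔG = 1.48 kcal/mol between the two chairs.
K = exp(ΔG/RT) with R = 1.987×10⁻³ kcal mol⁻¹ K⁻¹ and T = 273 K gives K ≈ 15.3.
Fraction in the lower-energy chair = K/(K+1) = 93.9%.

93.9%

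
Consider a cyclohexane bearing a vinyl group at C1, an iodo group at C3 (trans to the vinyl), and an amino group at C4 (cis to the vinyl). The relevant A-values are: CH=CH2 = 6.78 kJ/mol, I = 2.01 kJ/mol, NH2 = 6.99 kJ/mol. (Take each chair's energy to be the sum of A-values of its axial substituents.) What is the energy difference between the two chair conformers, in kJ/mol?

Chair I (vinyl axial, iodo equatorial, amino equatorial): E = 6.78 kJ/mol.
Chair II (vinyl equatorial, iodo axial, amino axial): E = 9.00 kJ/mol.
ΔE = 9.00 − 6.78 = 2.22 kJ/mol; chair I is more stable.

2.22 kJ/mol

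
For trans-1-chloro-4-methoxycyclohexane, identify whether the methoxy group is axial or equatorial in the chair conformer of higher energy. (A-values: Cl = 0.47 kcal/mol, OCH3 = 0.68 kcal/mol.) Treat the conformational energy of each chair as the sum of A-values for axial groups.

C1 and C4 have opposite parity, so for the trans isomer the two substituents are e,e in one chair and a,a in the other.
Chair I (chloro axial, methoxy axial): E = 1.15 kcal/mol.
Chair II (chloro equatorial, methoxy equatorial): E = 0.00 kcal/mol.
Chair I is the less stable (higher-energy) conformer, and in that chair the methoxy group is axial.

axial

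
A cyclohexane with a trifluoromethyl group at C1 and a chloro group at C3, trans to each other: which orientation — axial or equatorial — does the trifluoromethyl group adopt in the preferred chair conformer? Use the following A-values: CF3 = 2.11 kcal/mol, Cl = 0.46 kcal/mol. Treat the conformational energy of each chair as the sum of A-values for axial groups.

C1 and C3 have the same parity, so for the trans isomer the two substituents are one axial and one equatorial in each chair.
Chair I (trifluoromethyl axial, chloro equatorial): E = 2.11 kcal/mol.
Chair II (trifluoromethyl equatorial, chloro axial): E = 0.46 kcal/mol.
Chair II is the more stable (lower-energy) conformer, and in that chair the trifluoromethyl group is equatorial.

equatorial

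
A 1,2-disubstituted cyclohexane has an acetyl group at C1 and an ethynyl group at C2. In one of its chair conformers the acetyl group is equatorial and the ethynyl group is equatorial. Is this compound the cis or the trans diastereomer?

C1 and C2 have opposite parity, so their axial bonds point in opposite directions.
With opposite-parity carbons, two substituents on the same face are one axial and one equatorial; opposite faces give both axial or both equatorial.
Here the groups are equatorial/equatorial → opposite face → trans.

trans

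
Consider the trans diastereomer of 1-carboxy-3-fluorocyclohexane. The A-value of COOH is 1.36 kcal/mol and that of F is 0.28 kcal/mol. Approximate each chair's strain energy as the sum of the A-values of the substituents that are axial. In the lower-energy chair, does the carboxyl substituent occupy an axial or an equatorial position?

C1 and C3 have the same parity, so for the trans isomer the two substituents are one axial and one equatorial in each chair.
Chair I (carboxyl axial, fluoro equatorial): E = 1.36 kcal/mol.
Chair II (carboxyl equatorial, fluoro axial): E = 0.28 kcal/mol.
Chair II is the more stable (lower-energy) conformer, and in that chair the carboxyl group is equatorial.

equatorial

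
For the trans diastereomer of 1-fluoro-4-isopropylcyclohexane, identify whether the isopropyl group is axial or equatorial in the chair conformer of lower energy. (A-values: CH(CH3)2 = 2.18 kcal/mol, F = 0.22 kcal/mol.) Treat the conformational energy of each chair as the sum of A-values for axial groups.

equatorial

C1 and C4 have opposite parity, so for the trans isomer the two substituents are e,e in one chair and a,a in the other.
Chair I (isopropyl axial, fluoro axial): E = 2.40 kcal/mol.
Chair II (isopropyl equatorial, fluoro equatorial): E = 0.00 kcal/mol.
Chair II is the more stable (lower-energy) conformer, and in that chair the isopropyl group is equatorial.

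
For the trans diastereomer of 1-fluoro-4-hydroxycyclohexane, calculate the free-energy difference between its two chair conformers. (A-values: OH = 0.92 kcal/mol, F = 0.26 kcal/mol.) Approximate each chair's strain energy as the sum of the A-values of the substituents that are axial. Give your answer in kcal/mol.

1.18 kcal/mol

C1 and C4 have opposite parity, so for the trans isomer the two substituents are e,e in one chair and a,a in the other.
Chair I (hydroxyl axial, fluoro axial): E = 1.18 kcal/mol.
Chair II (hydroxyl equatorial, fluoro equatorial): E = 0.00 kcal/mol.
ΔE = 1.18 − 0.00 = 1.18 kcal/mol; chair II is more stable.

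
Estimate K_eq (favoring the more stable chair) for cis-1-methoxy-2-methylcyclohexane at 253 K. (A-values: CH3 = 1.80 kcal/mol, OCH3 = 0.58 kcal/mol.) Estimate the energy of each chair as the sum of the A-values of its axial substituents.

K ≈ 11.3

C1 and C2 have opposite parity, so for the cis isomer the two substituents are one axial and one equatorial in each chair.
Chair I (methyl axial, methoxy equatorial): E = 1.80 kcal/mol; chair II (methyl equatorial, methoxy axial): E = 0.58 kcal/mol.
ΔG = 1.22 kcal/mol between the two chairs.
K = exp(ΔG/RT) with R = 1.987×10⁻³ kcal mol⁻¹ K⁻¹ and T = 253 K gives K ≈ 11.3.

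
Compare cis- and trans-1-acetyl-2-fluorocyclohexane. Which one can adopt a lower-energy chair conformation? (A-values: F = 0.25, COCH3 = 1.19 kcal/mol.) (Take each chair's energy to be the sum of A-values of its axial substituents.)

At 1,2 positions (parity opposite): cis → (a,e or e,a); trans → (e,e or a,a).
Best chair for cis: E = 0.25 kcal/mol; best chair for trans: E = 0.00 kcal/mol.
The trans isomer is lower by 0.25 kcal/mol.

trans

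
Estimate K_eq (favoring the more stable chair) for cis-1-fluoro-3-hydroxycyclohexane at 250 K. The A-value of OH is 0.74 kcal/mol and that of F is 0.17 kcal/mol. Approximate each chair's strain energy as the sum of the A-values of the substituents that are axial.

C1 and C3 have the same parity, so for the cis isomer the two substituents are e,e in one chair and a,a in the other.
Chair I (hydroxyl axial, fluoro axial): E = 0.91 kcal/mol; chair II (hydroxyl equatorial, fluoro equatorial): E = 0.00 kcal/mol.
ΔG = 0.91 kcal/mol between the two chairs.
K = exp(ΔG/RT) with R = 1.987×10⁻³ kcal mol⁻¹ K⁻¹ and T = 250 K gives K ≈ 6.25.

K ≈ 6.25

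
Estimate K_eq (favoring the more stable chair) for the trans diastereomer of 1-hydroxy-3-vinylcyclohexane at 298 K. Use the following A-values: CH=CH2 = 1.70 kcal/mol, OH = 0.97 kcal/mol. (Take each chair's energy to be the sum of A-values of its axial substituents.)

C1 and C3 have the same parity, so for the trans isomer the two substituents are one axial and one equatorial in each chair.
Chair I (vinyl axial, hydroxyl equatorial): E = 1.70 kcal/mol; chair II (vinyl equatorial, hydroxyl axial): E = 0.97 kcal/mol.
ΔG = 0.73 kcal/mol between the two chairs.
K = exp(ΔG/RT) with R = 1.987×10⁻³ kcal mol⁻¹ K⁻¹ and T = 298 K gives K ≈ 3.43.

K ≈ 3.43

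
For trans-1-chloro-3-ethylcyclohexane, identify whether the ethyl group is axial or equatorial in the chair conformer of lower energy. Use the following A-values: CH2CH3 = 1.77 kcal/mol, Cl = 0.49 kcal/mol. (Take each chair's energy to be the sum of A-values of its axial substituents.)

C1 and C3 have the same parity, so for the trans isomer the two substituents are one axial and one equatorial in each chair.
Chair I (ethyl axial, chloro equatorial): E = 1.77 kcal/mol.
Chair II (ethyl equatorial, chloro axial): E = 0.49 kcal/mol.
Chair II is the more stable (lower-energy) conformer, and in that chair the ethyl group is equatorial.

equatorial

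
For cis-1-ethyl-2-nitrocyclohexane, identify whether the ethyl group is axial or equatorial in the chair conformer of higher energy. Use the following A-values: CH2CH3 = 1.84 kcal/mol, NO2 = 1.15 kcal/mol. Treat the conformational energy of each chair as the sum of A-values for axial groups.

axial

C1 and C2 have opposite parity, so for the cis isomer the two substituents are one axial and one equatorial in each chair.
Chair I (ethyl axial, nitro equatorial): E = 1.84 kcal/mol.
Chair II (ethyl equatorial, nitro axial): E = 1.15 kcal/mol.
Chair I is the less stable (higher-energy) conformer, and in that chair the ethyl group is axial.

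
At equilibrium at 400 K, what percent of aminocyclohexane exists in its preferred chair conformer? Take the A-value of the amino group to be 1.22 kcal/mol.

One chair has the amino group axial (E = 1.22 kcal/mol) and the other has it equatorial (E = 0).
ΔG = 1.22 kcal/mol between the two chairs.
K = exp(ΔG/RT) with R = 1.987×10⁻³ kcal mol⁻¹ K⁻¹ and T = 400 K gives K ≈ 4.64.
Fraction in the lower-energy chair = K/(K+1) = 82.3%.

82.3%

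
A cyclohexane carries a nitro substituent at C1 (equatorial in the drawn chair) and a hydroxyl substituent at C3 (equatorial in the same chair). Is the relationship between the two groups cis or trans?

cis

C1 and C3 have the same parity, so their axial bonds point in the same direction.
With same-parity carbons, two substituents on the same face are both axial or both equatorial; opposite faces give one of each.
Here the groups are equatorial/equatorial → same face → cis.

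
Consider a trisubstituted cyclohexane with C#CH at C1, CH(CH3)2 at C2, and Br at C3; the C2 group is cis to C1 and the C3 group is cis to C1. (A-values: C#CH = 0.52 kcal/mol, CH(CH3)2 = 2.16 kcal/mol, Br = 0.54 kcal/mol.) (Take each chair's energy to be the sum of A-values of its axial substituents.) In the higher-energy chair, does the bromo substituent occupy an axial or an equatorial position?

Chair I (ethynyl axial, isopropyl equatorial, bromo axial): E = 1.06 kcal/mol.
Chair II (ethynyl equatorial, isopropyl axial, bromo equatorial): E = 2.16 kcal/mol.
Chair II is the less stable (higher-energy) conformer, and in that chair the bromo group is equatorial.

equatorial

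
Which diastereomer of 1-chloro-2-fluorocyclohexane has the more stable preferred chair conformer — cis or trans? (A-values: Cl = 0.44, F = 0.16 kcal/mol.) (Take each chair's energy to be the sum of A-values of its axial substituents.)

At 1,2 positions (parity opposite): cis → (a,e or e,a); trans → (e,e or a,a).
Best chair for cis: E = 0.16 kcal/mol; best chair for trans: E = 0.00 kcal/mol.
The trans isomer is lower by 0.16 kcal/mol.

trans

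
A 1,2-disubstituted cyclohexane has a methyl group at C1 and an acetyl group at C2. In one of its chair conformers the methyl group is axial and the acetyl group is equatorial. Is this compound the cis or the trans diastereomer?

cis

C1 and C2 have opposite parity, so their axial bonds point in opposite directions.
With opposite-parity carbons, two substituents on the same face are one axial and one equatorial; opposite faces give both axial or both equatorial.
Here the groups are axial/equatorial → same face → cis.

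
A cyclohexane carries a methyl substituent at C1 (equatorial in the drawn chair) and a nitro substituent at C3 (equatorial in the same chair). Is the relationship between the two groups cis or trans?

C1 and C3 have the same parity, so their axial bonds point in the same direction.
With same-parity carbons, two substituents on the same face are both axial or both equatorial; opposite faces give one of each.
Here the groups are equatorial/equatorial → same face → cis.

cis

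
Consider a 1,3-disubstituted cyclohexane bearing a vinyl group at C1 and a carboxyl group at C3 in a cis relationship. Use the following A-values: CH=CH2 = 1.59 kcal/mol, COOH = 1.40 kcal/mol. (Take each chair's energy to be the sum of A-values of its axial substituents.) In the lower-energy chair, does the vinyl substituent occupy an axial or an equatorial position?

equatorial

C1 and C3 have the same parity, so for the cis isomer the two substituents are e,e in one chair and a,a in the other.
Chair I (vinyl axial, carboxyl axial): E = 2.99 kcal/mol.
Chair II (vinyl equatorial, carboxyl equatorial): E = 0.00 kcal/mol.
Chair II is the more stable (lower-energy) conformer, and in that chair the vinyl group is equatorial.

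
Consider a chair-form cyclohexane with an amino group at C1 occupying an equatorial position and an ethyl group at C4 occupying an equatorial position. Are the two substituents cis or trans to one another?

C1 and C4 have opposite parity, so their axial bonds point in opposite directions.
With opposite-parity carbons, two substituents on the same face are one axial and one equatorial; opposite faces give both axial or both equatorial.
Here the groups are equatorial/equatorial → opposite face → trans.

trans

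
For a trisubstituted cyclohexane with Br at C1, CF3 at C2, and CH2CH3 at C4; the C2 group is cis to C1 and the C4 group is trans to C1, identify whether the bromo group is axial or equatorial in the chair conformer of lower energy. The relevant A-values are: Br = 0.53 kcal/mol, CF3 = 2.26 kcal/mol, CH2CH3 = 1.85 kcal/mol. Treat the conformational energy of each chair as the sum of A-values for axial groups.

Chair I (bromo axial, trifluoromethyl equatorial, ethyl axial): E = 2.38 kcal/mol.
Chair II (bromo equatorial, trifluoromethyl axial, ethyl equatorial): E = 2.26 kcal/mol.
Chair II is the more stable (lower-energy) conformer, and in that chair the bromo group is equatorial.

equatorial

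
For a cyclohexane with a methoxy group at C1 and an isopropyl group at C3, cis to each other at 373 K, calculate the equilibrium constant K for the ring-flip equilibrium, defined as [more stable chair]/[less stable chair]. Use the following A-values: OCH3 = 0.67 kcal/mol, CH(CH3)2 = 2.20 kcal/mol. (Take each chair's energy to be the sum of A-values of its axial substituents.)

C1 and C3 have the same parity, so for the cis isomer the two substituents are e,e in one chair and a,a in the other.
Chair I (methoxy axial, isopropyl axial): E = 2.87 kcal/mol; chair II (methoxy equatorial, isopropyl equatorial): E = 0.00 kcal/mol.
ΔG = 2.87 kcal/mol between the two chairs.
K = exp(ΔG/RT) with R = 1.987×10⁻³ kcal mol⁻¹ K⁻¹ and T = 373 K gives K ≈ 48.1.

K ≈ 48.1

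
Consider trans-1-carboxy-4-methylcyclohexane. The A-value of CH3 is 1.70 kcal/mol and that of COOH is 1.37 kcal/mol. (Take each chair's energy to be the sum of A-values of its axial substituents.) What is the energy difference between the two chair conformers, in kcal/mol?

3.07 kcal/mol

C1 and C4 have opposite parity, so for the trans isomer the two substituents are e,e in one chair and a,a in the other.
Chair I (methyl axial, carboxyl axial): E = 3.07 kcal/mol.
Chair II (methyl equatorial, carboxyl equatorial): E = 0.00 kcal/mol.
ΔE = 3.07 − 0.00 = 3.07 kcal/mol; chair II is more stable.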